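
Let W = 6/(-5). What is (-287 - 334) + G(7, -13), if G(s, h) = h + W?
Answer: -3176/5 ≈ -635.20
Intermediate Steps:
W = -6/5 (W = 6*(-⅕) = -6/5 ≈ -1.2000)
G(s, h) = -6/5 + h (G(s, h) = h - 6/5 = -6/5 + h)
(-287 - 334) + G(7, -13) = (-287 - 334) + (-6/5 - 13) = -621 - 71/5 = -3176/5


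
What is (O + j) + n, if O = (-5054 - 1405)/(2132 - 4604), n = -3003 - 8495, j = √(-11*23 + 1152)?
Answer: -9472199/824 + √899 ≈ -11465.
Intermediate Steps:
j = √899 (j = √(-253 + 1152) = √899 ≈ 29.983)
n = -11498
O = 2153/824 (O = -6459/(-2472) = -6459*(-1/2472) = 2153/824 ≈ 2.6129)
(O + j) + n = (2153/824 + √899) - 11498 = -9472199/824 + √899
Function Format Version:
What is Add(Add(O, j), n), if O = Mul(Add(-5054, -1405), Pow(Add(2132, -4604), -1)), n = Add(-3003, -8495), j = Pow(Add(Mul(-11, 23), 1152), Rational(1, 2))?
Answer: Add(Rational(-9472199, 824), Pow(899, Rational(1, 2))) ≈ -11465.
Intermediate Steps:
j = Pow(899, Rational(1, 2)) (j = Pow(Add(-253, 1152), Rational(1, 2)) = Pow(899, Rational(1, 2)) ≈ 29.983)
n = -11498
O = Rational(2153, 824) (O = Mul(-6459, Pow(-2472, -1)) = Mul(-6459, Rational(-1, 2472)) = Rational(2153, 824) ≈ 2.6129)
Add(Add(O, j), n) = Add(Add(Rational(2153, 824), Pow(899, Rational(1, 2))), -11498) = Add(Rational(-9472199, 824), Pow(899, Rational(1, 2)))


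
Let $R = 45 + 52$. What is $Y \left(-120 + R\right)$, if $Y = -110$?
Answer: $2530$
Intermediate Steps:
$R = 97$
$Y \left(-120 + R\right) = - 110 \left(-120 + 97\right) = \left(-110\right) \left(-23\right) = 2530$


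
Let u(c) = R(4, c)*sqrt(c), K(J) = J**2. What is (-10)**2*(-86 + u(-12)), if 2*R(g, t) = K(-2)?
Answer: -8600 + 400*I*sqrt(3) ≈ -8600.0 + 692.82*I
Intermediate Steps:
R(g, t) = 2 (R(g, t) = (1/2)*(-2)**2 = (1/2)*4 = 2)
u(c) = 2*sqrt(c)
(-10)**2*(-86 + u(-12)) = (-10)**2*(-86 + 2*sqrt(-12)) = 100*(-86 + 2*(2*I*sqrt(3))) = 100*(-86 + 4*I*sqrt(3)) = -8600 + 400*I*sqrt(3)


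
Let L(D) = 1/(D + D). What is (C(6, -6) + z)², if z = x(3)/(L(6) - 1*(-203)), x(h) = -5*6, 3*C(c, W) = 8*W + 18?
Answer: 611572900/5938969 ≈ 102.98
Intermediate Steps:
C(c, W) = 6 + 8*W/3 (C(c, W) = (8*W + 18)/3 = (18 + 8*W)/3 = 6 + 8*W/3)
x(h) = -30
L(D) = 1/(2*D)
z = -360/2437 (z = -30/((½)/6 - 1*(-203)) = -30/((½)*(⅙) + 203) = -30/(1/12 + 203) = -30/2437/12 = -30*12/2437 = -360/2437 ≈ -0.14772)
(C(6, -6) + z)² = ((6 + (8/3)*(-6)) - 360/2437)² = ((6 - 16) - 360/2437)² = (-10 - 360/2437)² = (-24730/2437)² = 611572900/5938969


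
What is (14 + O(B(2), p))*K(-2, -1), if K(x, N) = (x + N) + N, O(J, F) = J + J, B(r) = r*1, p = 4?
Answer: -72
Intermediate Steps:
B(r) = r
O(J, F) = 2*J
K(x, N) = x + 2*N (K(x, N) = (N + x) + N = x + 2*N)
(14 + O(B(2), p))*K(-2, -1) = (14 + 2*2)*(-2 + 2*(-1)) = (14 + 4)*(-2 - 2) = 18*(-4) = -72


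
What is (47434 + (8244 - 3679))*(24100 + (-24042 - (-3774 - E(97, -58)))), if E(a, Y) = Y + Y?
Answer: 193228284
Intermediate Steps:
E(a, Y) = 2*Y
(47434 + (8244 - 3679))*(24100 + (-24042 - (-3774 - E(97, -58)))) = (47434 + (8244 - 3679))*(24100 + (-24042 - (-3774 - 2*(-58)))) = (47434 + 4565)*(24100 + (-24042 - (-3774 - 1*(-116)))) = 51999*(24100 + (-24042 - (-3774 + 116))) = 51999*(24100 + (-24042 - 1*(-3658))) = 51999*(24100 + (-24042 + 3658)) = 51999*(24100 - 20384) = 51999*3716 = 193228284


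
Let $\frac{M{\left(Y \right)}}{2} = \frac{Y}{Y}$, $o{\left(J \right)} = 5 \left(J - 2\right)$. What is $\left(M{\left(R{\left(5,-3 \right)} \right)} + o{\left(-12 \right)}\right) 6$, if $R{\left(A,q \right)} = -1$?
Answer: $-408$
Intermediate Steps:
$o{\left(J \right)} = -10 + 5 J$ ($o{\left(J \right)} = 5 \left(-2 + J\right) = -10 + 5 J$)
$M{\left(Y \right)} = 2$ ($M{\left(Y \right)} = 2 \frac{Y}{Y} = 2 \cdot 1 = 2$)
$\left(M{\left(R{\left(5,-3 \right)} \right)} + o{\left(-12 \right)}\right) 6 = \left(2 + \left(-10 + 5 \left(-12\right)\right)\right) 6 = \left(2 - 70\right) 6 = \left(-68\right) 6 = -408$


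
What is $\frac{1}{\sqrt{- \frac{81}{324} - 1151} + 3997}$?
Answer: $\frac{15988}{63908641} - \frac{2 i \sqrt{4605}}{63908641} \approx 0.00025017 - 2.1237 \cdot 10^{-6} i$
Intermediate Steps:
$\frac{1}{\sqrt{- \frac{81}{324} - 1151} + 3997} = \frac{1}{\sqrt{\left(-81\right) \frac{1}{324} - 1151} + 3997} = \frac{1}{\sqrt{- \frac{1}{4} - 1151} + 3997} = \frac{1}{\sqrt{- \frac{4605}{4}} + 3997} = \frac{1}{\frac{i \sqrt{4605}}{2} + 3997} = \frac{1}{3997 + \frac{i \sqrt{4605}}{2}}$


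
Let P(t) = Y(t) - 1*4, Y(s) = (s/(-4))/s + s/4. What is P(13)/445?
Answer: -1/445 ≈ -0.0022472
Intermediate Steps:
Y(s) = -¼ + s/4 (Y(s) = (s*(-¼))/s + s*(¼) = (-s/4)/s + s/4 = -¼ + s/4)
P(t) = -17/4 + t/4 (P(t) = (-¼ + t/4) - 1*4 = (-¼ + t/4) - 4 = -17/4 + t/4)
P(13)/445 = (-17/4 + (¼)*13)/445 = (-17/4 + 13/4)*(1/445) = -1*1/445 = -1/445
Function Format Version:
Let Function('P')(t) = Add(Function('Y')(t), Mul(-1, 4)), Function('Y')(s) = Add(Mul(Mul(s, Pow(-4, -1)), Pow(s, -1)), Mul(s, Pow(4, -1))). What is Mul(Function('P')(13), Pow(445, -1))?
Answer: Rational(-1, 445) ≈ -0.0022472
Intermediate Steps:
Function('Y')(s) = Add(Rational(-1, 4), Mul(Rational(1, 4), s)) (Function('Y')(s) = Add(Mul(Mul(s, Rational(-1, 4)), Pow(s, -1)), Mul(s, Rational(1, 4))) = Add(Mul(Mul(Rational(-1, 4), s), Pow(s, -1)), Mul(Rational(1, 4), s)) = Add(Rational(-1, 4), Mul(Rational(1, 4), s)))
Function('P')(t) = Add(Rational(-17, 4), Mul(Rational(1, 4), t)) (Function('P')(t) = Add(Add(Rational(-1, 4), Mul(Rational(1, 4), t)), Mul(-1, 4)) = Add(Add(Rational(-1, 4), Mul(Rational(1, 4), t)), -4) = Add(Rational(-17, 4), Mul(Rational(1, 4), t)))
Mul(Function('P')(13), Pow(445, -1)) = Mul(Add(Rational(-17, 4), Mul(Rational(1, 4), 13)), Pow(445, -1)) = Mul(Add(Rational(-17, 4), Rational(13, 4)), Rational(1, 445)) = Mul(-1, Rational(1, 445)) = Rational(-1, 445)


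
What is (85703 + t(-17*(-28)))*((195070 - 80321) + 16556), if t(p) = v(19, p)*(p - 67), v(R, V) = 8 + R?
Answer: 12703233530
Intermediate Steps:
t(p) = -1809 + 27*p (t(p) = (8 + 19)*(p - 67) = 27*(-67 + p) = -1809 + 27*p)
(85703 + t(-17*(-28)))*((195070 - 80321) + 16556) = (85703 + (-1809 + 27*(-17*(-28))))*((195070 - 80321) + 16556) = (85703 + (-1809 + 27*476))*(114749 + 16556) = (85703 + (-1809 + 12852))*131305 = (85703 + 11043)*131305 = 96746*131305 = 12703233530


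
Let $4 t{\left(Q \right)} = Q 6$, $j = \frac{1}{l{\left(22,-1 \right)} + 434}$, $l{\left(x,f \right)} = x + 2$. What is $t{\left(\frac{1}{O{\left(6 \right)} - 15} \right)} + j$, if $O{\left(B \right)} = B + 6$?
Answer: $- \frac{114}{229} \approx -0.49782$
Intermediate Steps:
$O{\left(B \right)} = 6 + B$
$l{\left(x,f \right)} = 2 + x$
$j = \frac{1}{458}$ ($j = \frac{1}{\left(2 + 22\right) + 434} = \frac{1}{24 + 434} = \frac{1}{458} \approx 0.0021834$)
$t{\left(Q \right)} = \frac{3 Q}{2}$ ($t{\left(Q \right)} = \frac{Q 6}{4} = \frac{6 Q}{4} = \frac{3 Q}{2}$)
$t{\left(\frac{1}{O{\left(6 \right)} - 15} \right)} + j = \frac{3}{2 \left(\left(6 + 6\right) - 15\right)} + \frac{1}{458} = \frac{3}{2 \left(12 - 15\right)} + \frac{1}{458} = \frac{3}{2 \left(-3\right)} + \frac{1}{458} = \frac{3}{2} \left(- \frac{1}{3}\right) + \frac{1}{458} = - \frac{1}{2} + \frac{1}{458} = - \frac{114}{229}$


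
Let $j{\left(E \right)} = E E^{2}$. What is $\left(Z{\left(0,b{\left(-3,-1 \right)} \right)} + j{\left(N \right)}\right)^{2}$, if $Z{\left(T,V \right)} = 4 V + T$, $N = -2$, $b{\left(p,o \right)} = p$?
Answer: $400$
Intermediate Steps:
$j{\left(E \right)} = E^{3}$
$Z{\left(T,V \right)} = T + 4 V$
$\left(Z{\left(0,b{\left(-3,-1 \right)} \right)} + j{\left(N \right)}\right)^{2} = \left(\left(0 + 4 \left(-3\right)\right) + \left(-2\right)^{3}\right)^{2} = \left(\left(0 - 12\right) - 8\right)^{2} = \left(-12 - 8\right)^{2} = \left(-20\right)^{2} = 400$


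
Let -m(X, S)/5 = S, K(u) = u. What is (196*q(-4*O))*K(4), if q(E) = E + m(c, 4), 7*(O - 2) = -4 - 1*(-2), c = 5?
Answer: -21056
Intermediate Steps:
O = 12/7 (O = 2 + (-4 - 1*(-2))/7 = 2 + (-4 + 2)/7 = 2 + (1/7)*(-2) = 2 - 2/7 = 12/7 ≈ 1.7143)
m(X, S) = -5*S
q(E) = -20 + E (q(E) = E - 5*4 = E - 20 = -20 + E)
(196*q(-4*O))*K(4) = (196*(-20 - 4*12/7))*4 = (196*(-20 - 48/7))*4 = (196*(-188/7))*4 = -5264*4 = -21056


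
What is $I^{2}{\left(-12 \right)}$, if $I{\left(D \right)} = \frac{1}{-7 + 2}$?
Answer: $\frac{1}{25} \approx 0.04$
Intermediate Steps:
$I{\left(D \right)} = - \frac{1}{5}$ ($I{\left(D \right)} = \frac{1}{-5} = - \frac{1}{5}$)
$I^{2}{\left(-12 \right)} = \left(- \frac{1}{5}\right)^{2} = \frac{1}{25}$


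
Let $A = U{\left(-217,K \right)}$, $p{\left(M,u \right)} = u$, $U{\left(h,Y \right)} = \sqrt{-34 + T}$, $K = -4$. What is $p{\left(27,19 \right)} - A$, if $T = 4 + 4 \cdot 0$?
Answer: $19 - i \sqrt{30} \approx 19.0 - 5.4772 i$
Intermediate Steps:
$T = 4$ ($T = 4 + 0 = 4$)
$U{\left(h,Y \right)} = i \sqrt{30}$ ($U{\left(h,Y \right)} = \sqrt{-34 + 4} = \sqrt{-30} = i \sqrt{30}$)
$A = i \sqrt{30} \approx 5.4772 i$
$p{\left(27,19 \right)} - A = 19 - i \sqrt{30}$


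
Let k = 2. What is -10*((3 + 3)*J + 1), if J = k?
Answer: -130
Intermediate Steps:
J = 2
-10*((3 + 3)*J + 1) = -10*((3 + 3)*2 + 1) = -10*(6*2 + 1) = -10*(12 + 1) = -10*13 = -130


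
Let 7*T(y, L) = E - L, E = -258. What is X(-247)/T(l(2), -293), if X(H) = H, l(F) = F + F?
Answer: -247/5 ≈ -49.400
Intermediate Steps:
l(F) = 2*F
T(y, L) = -258/7 - L/7 (T(y, L) = (-258 - L)/7 = -258/7 - L/7)
X(-247)/T(l(2), -293) = -247/(-258/7 - ⅐*(-293)) = -247/(-258/7 + 293/7) = -247/5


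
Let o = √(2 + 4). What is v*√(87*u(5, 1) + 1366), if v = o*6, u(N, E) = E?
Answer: 6*√8718 ≈ 560.22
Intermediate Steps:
o = √6 ≈ 2.4495
v = 6*√6 (v = √6*6 = 6*√6 ≈ 14.697)
v*√(87*u(5, 1) + 1366) = (6*√6)*√(87*1 + 1366) = (6*√6)*√(87 + 1366) = (6*√6)*√1453 = 6*√8718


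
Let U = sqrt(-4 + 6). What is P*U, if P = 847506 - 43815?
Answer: 803691*sqrt(2) ≈ 1.1366e+6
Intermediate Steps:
P = 803691
U = sqrt(2) ≈ 1.4142
P*U = 803691*sqrt(2)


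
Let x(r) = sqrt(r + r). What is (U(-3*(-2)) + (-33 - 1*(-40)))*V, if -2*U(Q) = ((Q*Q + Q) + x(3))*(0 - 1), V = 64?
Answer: 1792 + 32*sqrt(6) ≈ 1870.4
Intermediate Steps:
x(r) = sqrt(2)*sqrt(r) (x(r) = sqrt(2*r) = sqrt(2)*sqrt(r))
U(Q) = Q/2 + sqrt(6)/2 + Q**2/2 (U(Q) = -((Q*Q + Q) + sqrt(2)*sqrt(3))*(0 - 1)/2 = -((Q**2 + Q) + sqrt(6))*(-1)/2 = -((Q + Q**2) + sqrt(6))*(-1)/2 = -(Q + sqrt(6) + Q**2)*(-1)/2 = -(-Q - sqrt(6) - Q**2)/2 = Q/2 + sqrt(6)/2 + Q**2/2)
(U(-3*(-2)) + (-33 - 1*(-40)))*V = (((-3*(-2))/2 + sqrt(6)/2 + (-3*(-2))**2/2) + (-33 - 1*(-40)))*64 = (((1/2)*6 + sqrt(6)/2 + (1/2)*6**2) + (-33 + 40))*64 = ((3 + sqrt(6)/2 + (1/2)*36) + 7)*64 = ((3 + sqrt(6)/2 + 18) + 7)*64 = ((21 + sqrt(6)/2) + 7)*64 = (28 + sqrt(6)/2)*64 = 1792 + 32*sqrt(6)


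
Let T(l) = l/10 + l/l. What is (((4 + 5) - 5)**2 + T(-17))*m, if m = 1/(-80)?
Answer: -153/800 ≈ -0.19125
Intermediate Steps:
T(l) = 1 + l/10 (T(l) = l*(1/10) + 1 = l/10 + 1 = 1 + l/10)
m = -1/80 ≈ -0.012500
(((4 + 5) - 5)**2 + T(-17))*m = (((4 + 5) - 5)**2 + (1 + (1/10)*(-17)))*(-1/80) = ((9 - 5)**2 + (1 - 17/10))*(-1/80) = (4**2 - 7/10)*(-1/80) = (16 - 7/10)*(-1/80) = (153/10)*(-1/80) = -153/800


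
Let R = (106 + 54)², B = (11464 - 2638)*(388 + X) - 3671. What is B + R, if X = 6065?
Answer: 56976107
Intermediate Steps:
B = 56950507 (B = (11464 - 2638)*(388 + 6065) - 3671 = 8826*6453 - 3671 = 56954178 - 3671 = 56950507)
R = 25600 (R = 160² = 25600)
B + R = 56950507 + 25600 = 56976107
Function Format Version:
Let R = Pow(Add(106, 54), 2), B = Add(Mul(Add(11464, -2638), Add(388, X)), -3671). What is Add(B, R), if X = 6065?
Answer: 56976107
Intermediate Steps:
B = 56950507 (B = Add(Mul(Add(11464, -2638), Add(388, 6065)), -3671) = Add(Mul(8826, 6453), -3671) = Add(56954178, -3671) = 56950507)
R = 25600 (R = Pow(160, 2) = 25600)
Add(B, R) = Add(56950507, 25600) = 56976107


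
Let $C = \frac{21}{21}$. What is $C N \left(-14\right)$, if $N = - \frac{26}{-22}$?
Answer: $- \frac{182}{11} \approx -16.545$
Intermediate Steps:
$C = 1$ ($C = 21 \cdot \frac{1}{21} = 1$)
$N = \frac{13}{11}$ ($N = \left(-26\right) \left(- \frac{1}{22}\right) = \frac{13}{11} \approx 1.1818$)
$C N \left(-14\right) = 1 \cdot \frac{13}{11} \left(-14\right) = \frac{13}{11} \left(-14\right) = - \frac{182}{11}$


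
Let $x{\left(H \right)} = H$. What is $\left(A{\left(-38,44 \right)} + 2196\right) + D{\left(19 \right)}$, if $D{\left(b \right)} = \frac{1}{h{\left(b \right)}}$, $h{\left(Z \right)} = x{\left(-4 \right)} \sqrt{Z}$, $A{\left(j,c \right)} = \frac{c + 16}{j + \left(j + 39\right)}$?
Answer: $\frac{81192}{37} - \frac{\sqrt{19}}{76} \approx 2194.3$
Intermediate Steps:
$A{\left(j,c \right)} = \frac{16 + c}{39 + 2 j}$ ($A{\left(j,c \right)} = \frac{16 + c}{j + \left(39 + j\right)} = \frac{16 + c}{39 + 2 j}$)
$h{\left(Z \right)} = - 4 \sqrt{Z}$
$D{\left(b \right)} = - \frac{1}{4 \sqrt{b}}$ ($D{\left(b \right)} = \frac{1}{\left(-4\right) \sqrt{b}} = - \frac{1}{4 \sqrt{b}}$)
$\left(A{\left(-38,44 \right)} + 2196\right) + D{\left(19 \right)} = \left(\frac{16 + 44}{39 + 2 \left(-38\right)} + 2196\right) - \frac{1}{4 \sqrt{19}} = \left(\frac{1}{39 - 76} \cdot 60 + 2196\right) - \frac{\frac{1}{19} \sqrt{19}}{4} = \left(\frac{1}{-37} \cdot 60 + 2196\right) - \frac{\sqrt{19}}{76} = \left(\left(- \frac{1}{37}\right) 60 + 2196\right) - \frac{\sqrt{19}}{76} = \left(- \frac{60}{37} + 2196\right) - \frac{\sqrt{19}}{76} = \frac{81192}{37} - \frac{\sqrt{19}}{76}$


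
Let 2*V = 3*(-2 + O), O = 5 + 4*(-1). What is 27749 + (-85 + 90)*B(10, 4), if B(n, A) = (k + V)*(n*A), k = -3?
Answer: 26849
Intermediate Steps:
O = 1 (O = 5 - 4 = 1)
V = -3/2 (V = (3*(-2 + 1))/2 = (3*(-1))/2 = (½)*(-3) = -3/2 ≈ -1.5000)
B(n, A) = -9*A*n/2 (B(n, A) = (-3 - 3/2)*(n*A) = -9*A*n/2)
27749 + (-85 + 90)*B(10, 4) = 27749 + (-85 + 90)*(-9/2*4*10) = 27749 + 5*(-180) = 27749 - 900 = 26849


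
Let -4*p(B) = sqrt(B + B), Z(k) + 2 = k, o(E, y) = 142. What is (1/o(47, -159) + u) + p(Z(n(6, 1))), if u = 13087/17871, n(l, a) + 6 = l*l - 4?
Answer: 81575/110334 - sqrt(3) ≈ -0.99270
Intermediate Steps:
n(l, a) = -10 + l**2 (n(l, a) = -6 + (l*l - 4) = -6 + (l**2 - 4) = -6 + (-4 + l**2) = -10 + l**2)
u = 569/777 (u = 13087*(1/17871) = 569/777 ≈ 0.73230)
Z(k) = -2 + k
p(B) = -sqrt(2)*sqrt(B)/4 (p(B) = -sqrt(B + B)/4 = -sqrt(2)*sqrt(B)/4)
(1/o(47, -159) + u) + p(Z(n(6, 1))) = (1/142 + 569/777) - sqrt(2)*sqrt(-2 + (-10 + 6**2))/4 = (1/142 + 569/777) - sqrt(2)*sqrt(-2 + (-10 + 36))/4 = 81575/110334 - sqrt(2)*sqrt(-2 + 26)/4 = 81575/110334 - sqrt(2)*sqrt(24)/4 = 81575/110334 - sqrt(2)*2*sqrt(6)/4 = 81575/110334 - sqrt(3)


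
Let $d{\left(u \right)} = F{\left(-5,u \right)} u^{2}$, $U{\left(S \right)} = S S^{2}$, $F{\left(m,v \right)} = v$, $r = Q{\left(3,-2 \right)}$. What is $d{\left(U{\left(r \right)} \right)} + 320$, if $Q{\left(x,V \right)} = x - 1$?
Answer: $832$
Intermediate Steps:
$Q{\left(x,V \right)} = -1 + x$ ($Q{\left(x,V \right)} = x - 1 = -1 + x$)
$r = 2$ ($r = -1 + 3 = 2$)
$U{\left(S \right)} = S^{3}$
$d{\left(u \right)} = u^{3}$ ($d{\left(u \right)} = u u^{2} = u^{3}$)
$d{\left(U{\left(r \right)} \right)} + 320 = \left(2^{3}\right)^{3} + 320 = 8^{3} + 320 = 512 + 320 = 832$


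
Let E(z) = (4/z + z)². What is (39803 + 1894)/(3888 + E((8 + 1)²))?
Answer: 273574017/68608393 ≈ 3.9875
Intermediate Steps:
E(z) = (z + 4/z)²
(39803 + 1894)/(3888 + E((8 + 1)²)) = (39803 + 1894)/(3888 + (4 + ((8 + 1)²)²)²/((8 + 1)²)²) = 41697/(3888 + (4 + (9²)²)²/(9²)²) = 41697/(3888 + (4 + 81²)²/81²) = 41697/(3888 + (4 + 6561)²/6561) = 41697/(3888 + (1/6561)*6565²) = 41697/(3888 + (1/6561)*43099225) = 41697/(3888 + 43099225/6561) = 41697/(68608393/6561) = 41697*(6561/68608393) = 273574017/68608393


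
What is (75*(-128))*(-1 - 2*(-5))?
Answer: -86400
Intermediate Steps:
(75*(-128))*(-1 - 2*(-5)) = -9600*(-1 + 10) = -9600*9 = -86400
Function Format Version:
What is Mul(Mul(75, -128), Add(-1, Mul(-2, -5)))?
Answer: -86400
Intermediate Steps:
Mul(Mul(75, -128), Add(-1, Mul(-2, -5))) = Mul(-9600, Add(-1, 10)) = Mul(-9600, 9) = -86400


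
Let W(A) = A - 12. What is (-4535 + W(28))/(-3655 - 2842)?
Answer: 4519/6497 ≈ 0.69555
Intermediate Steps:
W(A) = -12 + A
(-4535 + W(28))/(-3655 - 2842) = (-4535 + (-12 + 28))/(-3655 - 2842) = (-4535 + 16)/(-6497) = -4519*(-1/6497) = 4519/6497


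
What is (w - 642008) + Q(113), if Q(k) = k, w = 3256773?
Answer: 2614878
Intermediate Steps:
(w - 642008) + Q(113) = (3256773 - 642008) + 113 = 2614765 + 113 = 2614878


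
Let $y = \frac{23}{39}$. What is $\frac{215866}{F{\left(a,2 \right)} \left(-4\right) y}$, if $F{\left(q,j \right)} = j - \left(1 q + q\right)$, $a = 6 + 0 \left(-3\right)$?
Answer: $\frac{4209387}{460} \approx 9150.8$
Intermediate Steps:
$a = 6$ ($a = 6 + 0 = 6$)
$y = \frac{23}{39}$ ($y = 23 \cdot \frac{1}{39} = \frac{23}{39} \approx 0.58974$)
$F{\left(q,j \right)} = j - 2 q$ ($F{\left(q,j \right)} = j - \left(q + q\right) = j - 2 q$)
$\frac{215866}{F{\left(a,2 \right)} \left(-4\right) y} = \frac{215866}{\left(2 - 12\right) \left(-4\right) \frac{23}{39}} = \frac{215866}{\left(-10\right) \left(-4\right) \frac{23}{39}} = \frac{215866}{40 \cdot \frac{23}{39}} = \frac{215866}{\frac{920}{39}} = 215866 \cdot \frac{39}{920} = \frac{4209387}{460}$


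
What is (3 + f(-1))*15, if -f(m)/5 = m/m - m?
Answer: -105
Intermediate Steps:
f(m) = -5 + 5*m (f(m) = -5*(m/m - m) = -5*(1 - m) = -5 + 5*m)
(3 + f(-1))*15 = (3 + (-5 + 5*(-1)))*15 = (3 + (-5 - 5))*15 = (3 - 10)*15 = -7*15 = -105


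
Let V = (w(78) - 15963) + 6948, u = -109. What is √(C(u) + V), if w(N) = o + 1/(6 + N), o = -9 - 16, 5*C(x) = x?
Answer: I*√399624855/210 ≈ 95.193*I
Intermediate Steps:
C(x) = x/5
o = -25
w(N) = -25 + 1/(6 + N)
V = -759359/84 (V = ((-149 - 25*78)/(6 + 78) - 15963) + 6948 = ((-149 - 1950)/84 - 15963) + 6948 = ((1/84)*(-2099) - 15963) + 6948 = (-2099/84 - 15963) + 6948 = -1342991/84 + 6948 = -759359/84 ≈ -9040.0)
√(C(u) + V) = √((⅕)*(-109) - 759359/84) = √(-109/5 - 759359/84) = √(-3805951/420) = I*√399624855/210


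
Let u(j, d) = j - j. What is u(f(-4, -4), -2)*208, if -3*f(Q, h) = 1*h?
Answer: 0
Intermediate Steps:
f(Q, h) = -h/3
u(j, d) = 0
u(f(-4, -4), -2)*208 = 0*208 = 0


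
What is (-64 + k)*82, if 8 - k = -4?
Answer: -4264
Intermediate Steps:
k = 12 (k = 8 - 1*(-4) = 8 + 4 = 12)
(-64 + k)*82 = (-64 + 12)*82 = -52*82 = -4264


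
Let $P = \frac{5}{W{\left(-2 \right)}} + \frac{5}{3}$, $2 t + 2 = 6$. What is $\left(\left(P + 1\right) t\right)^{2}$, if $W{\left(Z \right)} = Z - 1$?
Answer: $4$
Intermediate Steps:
$t = 2$ ($t = -1 + \frac{1}{2} \cdot 6 = -1 + 3 = 2$)
$W{\left(Z \right)} = -1 + Z$ ($W{\left(Z \right)} = Z - 1 = -1 + Z$)
$P = 0$ ($P = \frac{5}{-1 - 2} + \frac{5}{3} = \frac{5}{-3} + 5 \cdot \frac{1}{3} = 5 \left(- \frac{1}{3}\right) + \frac{5}{3} = - \frac{5}{3} + \frac{5}{3} = 0$)
$\left(\left(P + 1\right) t\right)^{2} = \left(\left(0 + 1\right) 2\right)^{2} = \left(1 \cdot 2\right)^{2} = 2^{2} = 4$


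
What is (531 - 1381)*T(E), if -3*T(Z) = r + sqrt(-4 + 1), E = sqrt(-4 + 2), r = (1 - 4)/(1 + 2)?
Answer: -850/3 + 850*I*sqrt(3)/3 ≈ -283.33 + 490.75*I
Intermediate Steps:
r = -1 (r = -3/3 = -3*1/3 = -1)
E = I*sqrt(2) (E = sqrt(-2) = I*sqrt(2) ≈ 1.4142*I)
T(Z) = 1/3 - I*sqrt(3)/3 (T(Z) = -(-1 + sqrt(-4 + 1))/3 = -(-1 + sqrt(-3))/3 = -(-1 + I*sqrt(3))/3 = 1/3 - I*sqrt(3)/3)
(531 - 1381)*T(E) = (531 - 1381)*(1/3 - I*sqrt(3)/3) = -850*(1/3 - I*sqrt(3)/3) = -850/3 + 850*I*sqrt(3)/3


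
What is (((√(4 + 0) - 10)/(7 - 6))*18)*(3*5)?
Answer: -2160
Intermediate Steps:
(((√(4 + 0) - 10)/(7 - 6))*18)*(3*5) = (((√4 - 10)/1)*18)*15 = (((2 - 10)*1)*18)*15 = (-8*1*18)*15 = -8*18*15 = -144*15 = -2160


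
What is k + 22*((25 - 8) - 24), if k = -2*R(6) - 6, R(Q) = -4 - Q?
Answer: -140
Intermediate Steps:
k = 14 (k = -2*(-4 - 1*6) - 6 = -2*(-4 - 6) - 6 = -2*(-10) - 6 = 20 - 6 = 14)
k + 22*((25 - 8) - 24) = 14 + 22*((25 - 8) - 24) = 14 + 22*(17 - 24) = 14 + 22*(-7) = 14 - 154 = -140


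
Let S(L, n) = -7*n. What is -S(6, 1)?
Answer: 7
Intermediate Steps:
-S(6, 1) = -(-7) = -1*(-7) = 7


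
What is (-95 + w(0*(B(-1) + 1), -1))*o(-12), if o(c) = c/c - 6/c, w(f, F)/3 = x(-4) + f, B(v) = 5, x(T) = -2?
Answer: -303/2 ≈ -151.50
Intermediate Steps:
w(f, F) = -6 + 3*f (w(f, F) = 3*(-2 + f) = -6 + 3*f)
o(c) = 1 - 6/c
(-95 + w(0*(B(-1) + 1), -1))*o(-12) = (-95 + (-6 + 3*(0*(5 + 1))))*((-6 - 12)/(-12)) = (-95 + (-6 + 3*(0*6)))*(-1/12*(-18)) = (-95 + (-6 + 3*0))*(3/2) = (-95 + (-6 + 0))*(3/2) = (-95 - 6)*(3/2) = -101*3/2 = -303/2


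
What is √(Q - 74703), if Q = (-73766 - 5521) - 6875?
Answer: I*√160865 ≈ 401.08*I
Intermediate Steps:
Q = -86162 (Q = -79287 - 6875 = -86162)
√(Q - 74703) = √(-86162 - 74703) = √(-160865) = I*√160865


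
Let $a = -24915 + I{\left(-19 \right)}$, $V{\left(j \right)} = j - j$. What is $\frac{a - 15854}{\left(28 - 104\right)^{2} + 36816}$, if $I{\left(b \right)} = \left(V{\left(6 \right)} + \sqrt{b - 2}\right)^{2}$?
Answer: $- \frac{20395}{21296} \approx -0.95769$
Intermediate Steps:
$V{\left(j \right)} = 0$
$I{\left(b \right)} = -2 + b$ ($I{\left(b \right)} = \left(0 + \sqrt{b - 2}\right)^{2} = \left(0 + \sqrt{-2 + b}\right)^{2} = \left(\sqrt{-2 + b}\right)^{2} = -2 + b$)
$a = -24936$ ($a = -24915 - 21 = -24936$)
$\frac{a - 15854}{\left(28 - 104\right)^{2} + 36816} = \frac{-24936 - 15854}{\left(28 - 104\right)^{2} + 36816} = - \frac{40790}{\left(-76\right)^{2} + 36816} = - \frac{40790}{5776 + 36816} = - \frac{40790}{42592} = \left(-40790\right) \frac{1}{42592} = - \frac{20395}{21296}$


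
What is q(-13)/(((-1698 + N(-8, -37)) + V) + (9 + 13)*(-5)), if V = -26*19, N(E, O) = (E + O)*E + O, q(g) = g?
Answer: 13/1979 ≈ 0.0065690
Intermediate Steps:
N(E, O) = O + E*(E + O) (N(E, O) = E*(E + O) + O = O + E*(E + O))
V = -494
q(-13)/(((-1698 + N(-8, -37)) + V) + (9 + 13)*(-5)) = -13/(((-1698 + (-37 + (-8)**2 - 8*(-37))) - 494) + (9 + 13)*(-5)) = -13/(((-1698 + (-37 + 64 + 296)) - 494) + 22*(-5)) = -13/(((-1698 + 323) - 494) - 110) = -13/((-1375 - 494) - 110) = -13/(-1869 - 110) = -13/(-1979) = -13*(-1/1979) = 13/1979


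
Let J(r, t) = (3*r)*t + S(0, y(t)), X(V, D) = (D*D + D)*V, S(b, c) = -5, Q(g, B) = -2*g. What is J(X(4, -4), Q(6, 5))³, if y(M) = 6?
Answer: -5204699837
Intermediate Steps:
X(V, D) = V*(D + D²) (X(V, D) = (D² + D)*V = (D + D²)*V = V*(D + D²))
J(r, t) = -5 + 3*r*t (J(r, t) = (3*r)*t - 5 = 3*r*t - 5 = -5 + 3*r*t)
J(X(4, -4), Q(6, 5))³ = (-5 + 3*(-4*4*(1 - 4))*(-2*6))³ = (-5 + 3*(-4*4*(-3))*(-12))³ = (-5 + 3*48*(-12))³ = (-5 - 1728)³ = (-1733)³ = -5204699837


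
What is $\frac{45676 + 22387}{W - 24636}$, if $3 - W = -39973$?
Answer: $\frac{68063}{15340} \approx 4.437$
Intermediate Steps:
$W = 39976$ ($W = 3 - -39973 = 3 + 39973 = 39976$)
$\frac{45676 + 22387}{W - 24636} = \frac{45676 + 22387}{39976 - 24636} = \frac{68063}{15340}$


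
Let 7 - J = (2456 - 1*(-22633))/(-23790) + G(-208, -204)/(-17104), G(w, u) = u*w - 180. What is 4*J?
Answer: 178442769/4238585 ≈ 42.100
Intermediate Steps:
G(w, u) = -180 + u*w
J = 178442769/16954340 (J = 7 - ((2456 - 1*(-22633))/(-23790) + (-180 - 204*(-208))/(-17104)) = 7 - ((2456 + 22633)*(-1/23790) + (-180 + 42432)*(-1/17104)) = 7 - (25089*(-1/23790) + 42252*(-1/17104)) = 7 - (-8363/7930 - 10563/4276) = 7 - 1*(-59762389/16954340) = 7 + 59762389/16954340 = 178442769/16954340 ≈ 10.525)
4*J = 4*(178442769/16954340) = 178442769/4238585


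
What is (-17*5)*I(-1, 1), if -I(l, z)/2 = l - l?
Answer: 0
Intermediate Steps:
I(l, z) = 0 (I(l, z) = -2*(l - l) = -2*0 = 0)
(-17*5)*I(-1, 1) = -17*5*0 = -85*0 = 0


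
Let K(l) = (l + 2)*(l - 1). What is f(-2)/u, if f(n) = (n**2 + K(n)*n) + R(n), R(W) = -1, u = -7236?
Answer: -1/2412 ≈ -0.00041459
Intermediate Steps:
K(l) = (-1 + l)*(2 + l) (K(l) = (2 + l)*(-1 + l) = (-1 + l)*(2 + l))
f(n) = -1 + n**2 + n*(-2 + n + n**2) (f(n) = (n**2 + (-2 + n + n**2)*n) - 1 = (n**2 + n*(-2 + n + n**2)) - 1 = -1 + n**2 + n*(-2 + n + n**2))
f(-2)/u = (-1 + (-2)**2 - 2*(-2 - 2 + (-2)**2))/(-7236) = (-1 + 4 - 2*(-2 - 2 + 4))*(-1/7236) = (-1 + 4 - 2*0)*(-1/7236) = (-1 + 4 + 0)*(-1/7236) = 3*(-1/7236) = -1/2412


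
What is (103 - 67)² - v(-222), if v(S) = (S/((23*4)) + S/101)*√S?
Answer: 1296 + 21423*I*√222/4646 ≈ 1296.0 + 68.703*I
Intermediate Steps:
v(S) = 193*S^(3/2)/9292 (v(S) = (S/92 + S*(1/101))*√S = (S*(1/92) + S/101)*√S = (S/92 + S/101)*√S = (193*S/9292)*√S = 193*S^(3/2)/9292)
(103 - 67)² - v(-222) = (103 - 67)² - 193*(-222)^(3/2)/9292 = 36² - 193*(-222*I*√222)/9292 = 1296 - (-21423)*I*√222/4646 = 1296 + 21423*I*√222/4646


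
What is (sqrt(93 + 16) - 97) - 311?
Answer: -408 + sqrt(109) ≈ -397.56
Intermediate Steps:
(sqrt(93 + 16) - 97) - 311 = (sqrt(109) - 97) - 311 = (-97 + sqrt(109)) - 311 = -408 + sqrt(109)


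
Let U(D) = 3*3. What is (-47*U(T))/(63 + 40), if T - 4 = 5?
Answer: -423/103 ≈ -4.1068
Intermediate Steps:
T = 9 (T = 4 + 5 = 9)
U(D) = 9
(-47*U(T))/(63 + 40) = (-47*9)/(63 + 40) = -423/103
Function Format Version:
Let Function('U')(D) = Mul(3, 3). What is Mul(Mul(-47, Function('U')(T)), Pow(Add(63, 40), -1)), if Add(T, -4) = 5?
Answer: Rational(-423, 103) ≈ -4.1068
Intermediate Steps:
T = 9 (T = Add(4, 5) = 9)
Function('U')(D) = 9
Mul(Mul(-47, Function('U')(T)), Pow(Add(63, 40), -1)) = Mul(Mul(-47, 9), Pow(Add(63, 40), -1)) = Mul(-423, Pow(103, -1)) = Mul(-423, Rational(1, 103)) = Rational(-423, 103)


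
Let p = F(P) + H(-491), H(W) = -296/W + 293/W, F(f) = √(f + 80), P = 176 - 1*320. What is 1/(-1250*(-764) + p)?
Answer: 230232356473/219871901853859193 - 1928648*I/219871901853859193 ≈ 1.0471e-6 - 8.7717e-12*I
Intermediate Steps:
P = -144 (P = 176 - 320 = -144)
F(f) = √(80 + f)
H(W) = -3/W
p = 3/491 + 8*I (p = √(80 - 144) - 3/(-491) = √(-64) - 3*(-1/491) = 8*I + 3/491 = 3/491 + 8*I ≈ 0.00611 + 8.0*I)
1/(-1250*(-764) + p) = 1/(-1250*(-764) + (3/491 + 8*I)) = 1/(955000 + (3/491 + 8*I)) = 1/(468905003/491 + 8*I) = 241081*(468905003/491 - 8*I)/219871901853859193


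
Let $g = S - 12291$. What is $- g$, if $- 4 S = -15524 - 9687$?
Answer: $\frac{23953}{4} \approx 5988.3$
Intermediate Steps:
$S = \frac{25211}{4}$ ($S = - \frac{-15524 - 9687}{4} = \left(- \frac{1}{4}\right) \left(-25211\right) = \frac{25211}{4} \approx 6302.8$)
$g = - \frac{23953}{4}$ ($g = \frac{25211}{4} - 12291 = - \frac{23953}{4} \approx -5988.3$)
$- g = \left(-1\right) \left(- \frac{23953}{4}\right) = \frac{23953}{4}$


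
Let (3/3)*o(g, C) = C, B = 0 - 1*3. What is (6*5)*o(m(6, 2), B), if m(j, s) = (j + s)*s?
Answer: -90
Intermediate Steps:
B = -3 (B = 0 - 3 = -3)
m(j, s) = s*(j + s)
o(g, C) = C
(6*5)*o(m(6, 2), B) = (6*5)*(-3) = 30*(-3) = -90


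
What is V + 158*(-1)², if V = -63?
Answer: 95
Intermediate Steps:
V + 158*(-1)² = -63 + 158*(-1)² = -63 + 158*1 = -63 + 158 = 95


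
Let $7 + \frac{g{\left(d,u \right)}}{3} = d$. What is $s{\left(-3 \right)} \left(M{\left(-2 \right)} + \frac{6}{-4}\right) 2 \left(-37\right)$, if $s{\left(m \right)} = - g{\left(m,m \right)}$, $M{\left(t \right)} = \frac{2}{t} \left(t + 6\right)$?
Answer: $12210$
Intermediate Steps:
$g{\left(d,u \right)} = -21 + 3 d$
$M{\left(t \right)} = \frac{2 \left(6 + t\right)}{t}$ ($M{\left(t \right)} = \frac{2}{t} \left(6 + t\right) = \frac{2 \left(6 + t\right)}{t}$)
$s{\left(m \right)} = 21 - 3 m$ ($s{\left(m \right)} = - (-21 + 3 m) = 21 - 3 m$)
$s{\left(-3 \right)} \left(M{\left(-2 \right)} + \frac{6}{-4}\right) 2 \left(-37\right) = \left(21 - -9\right) \left(\left(2 + \frac{12}{-2}\right) + \frac{6}{-4}\right) 2 \left(-37\right) = \left(21 + 9\right) \left(\left(2 + 12 \left(- \frac{1}{2}\right)\right) + 6 \left(- \frac{1}{4}\right)\right) 2 \left(-37\right) = 30 \left(\left(2 - 6\right) - \frac{3}{2}\right) 2 \left(-37\right) = 30 \left(-4 - \frac{3}{2}\right) 2 \left(-37\right) = 30 \left(\left(- \frac{11}{2}\right) 2\right) \left(-37\right) = 30 \left(-11\right) \left(-37\right) = \left(-330\right) \left(-37\right) = 12210$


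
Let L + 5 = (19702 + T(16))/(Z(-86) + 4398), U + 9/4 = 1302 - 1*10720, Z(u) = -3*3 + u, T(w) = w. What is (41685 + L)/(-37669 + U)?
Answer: -717475032/810500171 ≈ -0.88523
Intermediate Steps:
Z(u) = -9 + u
U = -37681/4 (U = -9/4 + (1302 - 1*10720) = -9/4 + (1302 - 10720) = -9/4 - 9418 = -37681/4 ≈ -9420.3)
L = -1797/4303 (L = -5 + (19702 + 16)/((-9 - 86) + 4398) = -5 + 19718/(-95 + 4398) = -5 + 19718/4303 = -1797/4303 ≈ -0.41762)
(41685 + L)/(-37669 + U) = (41685 - 1797/4303)/(-37669 - 37681/4) = 179368758/(4303*(-188357/4)) = (179368758/4303)*(-4/188357) = -717475032/810500171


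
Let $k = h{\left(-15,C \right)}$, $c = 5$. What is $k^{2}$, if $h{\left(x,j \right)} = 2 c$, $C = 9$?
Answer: $100$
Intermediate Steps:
$h{\left(x,j \right)} = 10$ ($h{\left(x,j \right)} = 2 \cdot 5 = 10$)
$k = 10$
$k^{2} = 10^{2} = 100$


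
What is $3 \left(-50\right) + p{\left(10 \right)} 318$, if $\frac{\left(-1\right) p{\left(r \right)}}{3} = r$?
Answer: $-9690$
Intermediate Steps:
$p{\left(r \right)} = - 3 r$
$3 \left(-50\right) + p{\left(10 \right)} 318 = 3 \left(-50\right) + \left(-3\right) 10 \cdot 318 = -150 - 9540 = -9690$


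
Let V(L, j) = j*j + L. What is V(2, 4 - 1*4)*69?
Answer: 138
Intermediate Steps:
V(L, j) = L + j² (V(L, j) = j² + L = L + j²)
V(2, 4 - 1*4)*69 = (2 + (4 - 1*4)²)*69 = (2 + (4 - 4)²)*69 = (2 + 0²)*69 = (2 + 0)*69 = 2*69 = 138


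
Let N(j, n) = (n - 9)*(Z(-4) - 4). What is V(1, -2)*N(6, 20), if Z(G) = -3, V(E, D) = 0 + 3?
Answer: -231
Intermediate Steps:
V(E, D) = 3
N(j, n) = 63 - 7*n (N(j, n) = (n - 9)*(-3 - 4) = (-9 + n)*(-7) = 63 - 7*n)
V(1, -2)*N(6, 20) = 3*(63 - 7*20) = 3*(63 - 140) = 3*(-77) = -231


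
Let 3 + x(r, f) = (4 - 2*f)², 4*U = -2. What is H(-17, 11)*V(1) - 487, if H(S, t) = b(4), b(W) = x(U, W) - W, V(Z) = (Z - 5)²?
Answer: -343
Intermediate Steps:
U = -½ (U = (¼)*(-2) = -½ ≈ -0.50000)
V(Z) = (-5 + Z)²
x(r, f) = -3 + (4 - 2*f)²
b(W) = -3 - W + 4*(-2 + W)² (b(W) = (-3 + 4*(-2 + W)²) - W = -3 - W + 4*(-2 + W)²)
H(S, t) = 9 (H(S, t) = -3 - 1*4 + 4*(-2 + 4)² = -3 - 4 + 4*2² = -3 - 4 + 4*4 = -3 - 4 + 16 = 9)
H(-17, 11)*V(1) - 487 = 9*(-5 + 1)² - 487 = 9*(-4)² - 487 = 9*16 - 487 = 144 - 487 = -343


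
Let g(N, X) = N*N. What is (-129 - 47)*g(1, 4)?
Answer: -176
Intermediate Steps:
g(N, X) = N**2
(-129 - 47)*g(1, 4) = (-129 - 47)*1**2 = -176*1 = -176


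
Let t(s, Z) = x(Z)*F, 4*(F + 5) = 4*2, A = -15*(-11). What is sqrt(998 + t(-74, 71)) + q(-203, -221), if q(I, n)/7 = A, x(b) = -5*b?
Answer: 1155 + sqrt(2063) ≈ 1200.4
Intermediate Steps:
A = 165
q(I, n) = 1155 (q(I, n) = 7*165 = 1155)
F = -3 (F = -5 + (4*2)/4 = -5 + (1/4)*8 = -5 + 2 = -3)
t(s, Z) = 15*Z (t(s, Z) = -5*Z*(-3) = 15*Z)
sqrt(998 + t(-74, 71)) + q(-203, -221) = sqrt(998 + 15*71) + 1155 = sqrt(998 + 1065) + 1155 = sqrt(2063) + 1155 = 1155 + sqrt(2063)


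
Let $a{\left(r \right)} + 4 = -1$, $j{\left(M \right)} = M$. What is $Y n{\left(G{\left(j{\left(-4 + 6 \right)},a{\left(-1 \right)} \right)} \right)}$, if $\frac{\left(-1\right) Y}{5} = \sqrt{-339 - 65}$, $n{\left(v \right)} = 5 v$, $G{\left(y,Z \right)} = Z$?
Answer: $250 i \sqrt{101} \approx 2512.5 i$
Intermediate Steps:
$a{\left(r \right)} = -5$ ($a{\left(r \right)} = -4 - 1 = -5$)
$Y = - 10 i \sqrt{101}$ ($Y = - 5 \sqrt{-339 - 65} = - 5 \sqrt{-404} = - 5 \cdot 2 i \sqrt{101} = - 10 i \sqrt{101} \approx - 100.5 i$)
$Y n{\left(G{\left(j{\left(-4 + 6 \right)},a{\left(-1 \right)} \right)} \right)} = - 10 i \sqrt{101} \cdot 5 \left(-5\right) = - 10 i \sqrt{101} \left(-25\right) = 250 i \sqrt{101}$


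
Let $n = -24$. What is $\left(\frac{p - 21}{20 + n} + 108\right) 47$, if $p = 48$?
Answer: $\frac{19035}{4} \approx 4758.8$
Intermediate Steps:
$\left(\frac{p - 21}{20 + n} + 108\right) 47 = \left(\frac{48 - 21}{20 - 24} + 108\right) 47 = \left(\frac{27}{-4} + 108\right) 47 = \left(27 \left(- \frac{1}{4}\right) + 108\right) 47 = \left(- \frac{27}{4} + 108\right) 47 = \frac{405}{4} \cdot 47 = \frac{19035}{4}$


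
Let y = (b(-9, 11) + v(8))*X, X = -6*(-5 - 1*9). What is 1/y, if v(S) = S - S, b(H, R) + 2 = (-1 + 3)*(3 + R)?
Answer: 1/2184 ≈ 0.00045788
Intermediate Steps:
b(H, R) = 4 + 2*R (b(H, R) = -2 + (-1 + 3)*(3 + R) = -2 + 2*(3 + R) = -2 + (6 + 2*R) = 4 + 2*R)
v(S) = 0
X = 84 (X = -6*(-5 - 9) = -6*(-14) = 84)
y = 2184 (y = ((4 + 2*11) + 0)*84 = ((4 + 22) + 0)*84 = (26 + 0)*84 = 26*84 = 2184)
1/y = 1/2184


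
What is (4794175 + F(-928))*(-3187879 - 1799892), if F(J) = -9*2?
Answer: -23912157254047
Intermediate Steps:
F(J) = -18
(4794175 + F(-928))*(-3187879 - 1799892) = (4794175 - 18)*(-3187879 - 1799892) = 4794157*(-4987771) = -23912157254047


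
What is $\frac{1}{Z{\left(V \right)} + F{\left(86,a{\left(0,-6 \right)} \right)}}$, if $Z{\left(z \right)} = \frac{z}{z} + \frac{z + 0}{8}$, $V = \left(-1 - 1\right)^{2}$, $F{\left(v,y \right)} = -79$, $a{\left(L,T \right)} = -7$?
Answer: $- \frac{2}{155} \approx -0.012903$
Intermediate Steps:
$V = 4$ ($V = \left(-2\right)^{2} = 4$)
$Z{\left(z \right)} = 1 + \frac{z}{8}$ ($Z{\left(z \right)} = 1 + z \frac{1}{8} = 1 + \frac{z}{8}$)
$\frac{1}{Z{\left(V \right)} + F{\left(86,a{\left(0,-6 \right)} \right)}} = \frac{1}{\left(1 + \frac{1}{8} \cdot 4\right) - 79} = \frac{1}{\left(1 + \frac{1}{2}\right) - 79} = \frac{1}{\frac{3}{2} - 79} = \frac{1}{- \frac{155}{2}} = - \frac{2}{155}$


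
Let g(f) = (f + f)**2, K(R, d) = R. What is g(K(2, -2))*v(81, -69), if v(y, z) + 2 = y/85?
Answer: -1424/85 ≈ -16.753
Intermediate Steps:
v(y, z) = -2 + y/85
g(f) = 4*f**2 (g(f) = (2*f)**2 = 4*f**2)
g(K(2, -2))*v(81, -69) = (4*2**2)*(-2 + (1/85)*81) = (4*4)*(-2 + 81/85) = 16*(-89/85) = -1424/85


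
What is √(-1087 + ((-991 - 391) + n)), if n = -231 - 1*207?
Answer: 3*I*√323 ≈ 53.917*I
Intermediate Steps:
n = -438 (n = -231 - 207 = -438)
√(-1087 + ((-991 - 391) + n)) = √(-1087 + ((-991 - 391) - 438)) = √(-1087 + (-1382 - 438)) = √(-1087 - 1820) = √(-2907) = 3*I*√323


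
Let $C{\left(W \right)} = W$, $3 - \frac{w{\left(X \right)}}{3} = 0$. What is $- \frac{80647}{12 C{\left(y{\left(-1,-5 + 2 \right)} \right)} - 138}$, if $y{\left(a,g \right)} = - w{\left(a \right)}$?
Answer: $\frac{1967}{6} \approx 327.83$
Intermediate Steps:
$w{\left(X \right)} = 9$ ($w{\left(X \right)} = 9 - 0 = 9 + 0 = 9$)
$y{\left(a,g \right)} = -9$ ($y{\left(a,g \right)} = \left(-1\right) 9 = -9$)
$- \frac{80647}{12 C{\left(y{\left(-1,-5 + 2 \right)} \right)} - 138} = - \frac{80647}{12 \left(-9\right) - 138} = - \frac{80647}{-108 - 138} = - \frac{80647}{-246} = \left(-80647\right) \left(- \frac{1}{246}\right) = \frac{1967}{6}$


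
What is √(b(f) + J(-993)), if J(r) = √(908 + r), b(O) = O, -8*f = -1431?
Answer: √(2862 + 16*I*√85)/4 ≈ 13.379 + 0.34456*I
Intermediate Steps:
f = 1431/8 (f = -⅛*(-1431) = 1431/8 ≈ 178.88)
√(b(f) + J(-993)) = √(1431/8 + √(908 - 993)) = √(1431/8 + √(-85)) = √(1431/8 + I*√85)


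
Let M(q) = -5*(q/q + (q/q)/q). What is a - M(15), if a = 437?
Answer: 1327/3 ≈ 442.33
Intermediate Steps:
M(q) = -5 - 5/q (M(q) = -5*(1 + 1/q) = -5 - 5/q)
a - M(15) = 437 - (-5 - 5/15) = 437 - (-5 - 5*1/15) = 437 - (-5 - 1/3) = 437 - 1*(-16/3) = 437 + 16/3 = 1327/3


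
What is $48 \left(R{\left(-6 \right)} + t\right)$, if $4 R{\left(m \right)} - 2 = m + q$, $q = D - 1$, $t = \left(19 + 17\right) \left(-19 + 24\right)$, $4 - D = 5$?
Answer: $8568$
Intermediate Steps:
$D = -1$ ($D = 4 - 5 = -1$)
$t = 180$ ($t = 36 \cdot 5 = 180$)
$q = -2$ ($q = -1 - 1 = -2$)
$R{\left(m \right)} = \frac{m}{4}$ ($R{\left(m \right)} = \frac{1}{2} + \frac{m - 2}{4} = \frac{1}{2} + \frac{-2 + m}{4} = \frac{1}{2} + \left(- \frac{1}{2} + \frac{m}{4}\right) = \frac{m}{4}$)
$48 \left(R{\left(-6 \right)} + t\right) = 48 \left(\frac{1}{4} \left(-6\right) + 180\right) = 48 \left(- \frac{3}{2} + 180\right) = 48 \cdot \frac{357}{2} = 8568$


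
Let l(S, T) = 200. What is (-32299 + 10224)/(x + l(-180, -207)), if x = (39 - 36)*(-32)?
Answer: -22075/104 ≈ -212.26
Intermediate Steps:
x = -96 (x = 3*(-32) = -96)
(-32299 + 10224)/(x + l(-180, -207)) = (-32299 + 10224)/(-96 + 200) = -22075/104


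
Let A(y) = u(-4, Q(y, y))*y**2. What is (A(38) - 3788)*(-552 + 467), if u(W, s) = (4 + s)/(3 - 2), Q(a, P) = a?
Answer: -4833100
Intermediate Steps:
u(W, s) = 4 + s (u(W, s) = (4 + s)/1 = (4 + s)*1 = 4 + s)
A(y) = y**2*(4 + y) (A(y) = (4 + y)*y**2 = y**2*(4 + y))
(A(38) - 3788)*(-552 + 467) = (38**2*(4 + 38) - 3788)*(-552 + 467) = (1444*42 - 3788)*(-85) = (60648 - 3788)*(-85) = 56860*(-85) = -4833100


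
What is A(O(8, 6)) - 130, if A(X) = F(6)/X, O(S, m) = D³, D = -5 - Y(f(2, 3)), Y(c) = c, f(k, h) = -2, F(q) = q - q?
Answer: -130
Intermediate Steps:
F(q) = 0
D = -3 (D = -5 - 1*(-2) = -5 + 2 = -3)
O(S, m) = -27 (O(S, m) = (-3)³ = -27)
A(X) = 0 (A(X) = 0/X = 0)
A(O(8, 6)) - 130 = 0 - 130 = -130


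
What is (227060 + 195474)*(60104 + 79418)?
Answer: 58952788748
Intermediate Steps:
(227060 + 195474)*(60104 + 79418) = 422534*139522 = 58952788748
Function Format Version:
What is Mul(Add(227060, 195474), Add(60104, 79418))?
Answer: 58952788748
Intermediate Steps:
Mul(Add(227060, 195474), Add(60104, 79418)) = Mul(422534, 139522) = 58952788748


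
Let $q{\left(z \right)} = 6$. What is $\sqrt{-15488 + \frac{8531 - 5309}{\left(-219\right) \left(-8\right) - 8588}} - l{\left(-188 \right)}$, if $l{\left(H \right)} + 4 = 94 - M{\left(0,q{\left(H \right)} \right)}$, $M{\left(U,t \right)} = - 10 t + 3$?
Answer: $-147 + \frac{i \sqrt{180947535710}}{3418} \approx -147.0 + 124.45 i$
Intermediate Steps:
$M{\left(U,t \right)} = 3 - 10 t$
$l{\left(H \right)} = 147$ ($l{\left(H \right)} = -4 + \left(94 - \left(3 - 60\right)\right) = -4 + \left(94 - -57\right) = -4 + \left(94 + 57\right) = -4 + 151 = 147$)
$\sqrt{-15488 + \frac{8531 - 5309}{\left(-219\right) \left(-8\right) - 8588}} - l{\left(-188 \right)} = \sqrt{-15488 + \frac{8531 - 5309}{\left(-219\right) \left(-8\right) - 8588}} - 147 = \sqrt{-15488 + \frac{3222}{1752 - 8588}} - 147 = \sqrt{-15488 + \frac{3222}{-6836}} - 147 = \sqrt{-15488 + 3222 \left(- \frac{1}{6836}\right)} - 147 = \sqrt{-15488 - \frac{1611}{3418}} - 147 = \sqrt{- \frac{52939595}{3418}} - 147 = \frac{i \sqrt{180947535710}}{3418} - 147 = -147 + \frac{i \sqrt{180947535710}}{3418}$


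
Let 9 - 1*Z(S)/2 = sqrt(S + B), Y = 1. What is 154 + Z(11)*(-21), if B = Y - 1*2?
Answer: -224 + 42*sqrt(10) ≈ -91.184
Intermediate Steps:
B = -1 (B = 1 - 1*2 = 1 - 2 = -1)
Z(S) = 18 - 2*sqrt(-1 + S) (Z(S) = 18 - 2*sqrt(S - 1) = 18 - 2*sqrt(-1 + S))
154 + Z(11)*(-21) = 154 + (18 - 2*sqrt(-1 + 11))*(-21) = 154 + (18 - 2*sqrt(10))*(-21) = 154 + (-378 + 42*sqrt(10)) = -224 + 42*sqrt(10)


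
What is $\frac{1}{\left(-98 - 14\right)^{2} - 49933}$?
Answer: $- \frac{1}{37389} \approx -2.6746 \cdot 10^{-5}$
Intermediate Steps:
$\frac{1}{\left(-98 - 14\right)^{2} - 49933} = \frac{1}{\left(-112\right)^{2} - 49933} = \frac{1}{12544 - 49933} = \frac{1}{-37389} = - \frac{1}{37389}$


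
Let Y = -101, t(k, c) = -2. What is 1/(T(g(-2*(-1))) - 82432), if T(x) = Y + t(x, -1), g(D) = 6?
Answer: -1/82535 ≈ -1.2116e-5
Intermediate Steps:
T(x) = -103 (T(x) = -101 - 2 = -103)
1/(T(g(-2*(-1))) - 82432) = 1/(-103 - 82432) = 1/(-82535) = -1/82535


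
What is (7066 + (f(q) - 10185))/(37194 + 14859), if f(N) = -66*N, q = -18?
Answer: -1931/52053 ≈ -0.037097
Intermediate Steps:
f(N) = -66*N
(7066 + (f(q) - 10185))/(37194 + 14859) = (7066 + (-66*(-18) - 10185))/(37194 + 14859) = (7066 + (1188 - 10185))/52053 = (7066 - 8997)*(1/52053) = -1931*1/52053 = -1931/52053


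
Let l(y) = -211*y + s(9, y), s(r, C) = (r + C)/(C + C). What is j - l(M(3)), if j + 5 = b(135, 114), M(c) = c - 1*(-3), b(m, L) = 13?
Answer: 5091/4 ≈ 1272.8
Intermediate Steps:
M(c) = 3 + c (M(c) = c + 3 = 3 + c)
s(r, C) = (C + r)/(2*C) (s(r, C) = (C + r)/((2*C)) = (C + r)*(1/(2*C)) = (C + r)/(2*C))
l(y) = -211*y + (9 + y)/(2*y) (l(y) = -211*y + (y + 9)/(2*y) = -211*y + (9 + y)/(2*y))
j = 8 (j = -5 + 13 = 8)
j - l(M(3)) = 8 - (9 + (3 + 3) - 422*(3 + 3)**2)/(2*(3 + 3)) = 8 - (9 + 6 - 422*6**2)/(2*6) = 8 - (9 + 6 - 422*36)/(2*6) = 8 - (9 + 6 - 15192)/(2*6) = 8 - (-15177)/(2*6) = 8 - 1*(-5059/4) = 8 + 5059/4 = 5091/4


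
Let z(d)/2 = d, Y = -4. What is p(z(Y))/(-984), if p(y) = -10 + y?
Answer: 3/164 ≈ 0.018293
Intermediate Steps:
z(d) = 2*d
p(z(Y))/(-984) = (-10 + 2*(-4))/(-984) = (-10 - 8)*(-1/984) = -18*(-1/984) = 3/164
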